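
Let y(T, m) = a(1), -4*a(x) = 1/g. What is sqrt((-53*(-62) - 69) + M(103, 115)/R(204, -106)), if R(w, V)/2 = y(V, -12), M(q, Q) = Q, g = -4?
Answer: sqrt(4137) ≈ 64.319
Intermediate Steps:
a(x) = 1/16 (a(x) = -1/4/(-4) = -1/4*(-1/4) = 1/16)
y(T, m) = 1/16
R(w, V) = 1/8 (R(w, V) = 2*(1/16) = 1/8)
sqrt((-53*(-62) - 69) + M(103, 115)/R(204, -106)) = sqrt((-53*(-62) - 69) + 115/(1/8)) = sqrt((3286 - 69) + 115*8) = sqrt(3217 + 920) = sqrt(4137)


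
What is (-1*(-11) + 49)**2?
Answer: 3600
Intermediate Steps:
(-1*(-11) + 49)**2 = (11 + 49)**2 = 60**2 = 3600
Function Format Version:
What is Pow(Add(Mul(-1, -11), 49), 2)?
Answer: 3600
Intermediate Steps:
Pow(Add(Mul(-1, -11), 49), 2) = Pow(Add(11, 49), 2) = Pow(60, 2) = 3600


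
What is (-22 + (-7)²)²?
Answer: 729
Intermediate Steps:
(-22 + (-7)²)² = (-22 + 49)² = 27² = 729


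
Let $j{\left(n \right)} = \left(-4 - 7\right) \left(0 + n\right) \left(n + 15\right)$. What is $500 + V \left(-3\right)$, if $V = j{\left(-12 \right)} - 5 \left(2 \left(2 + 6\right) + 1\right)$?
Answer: $-433$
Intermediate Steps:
$j{\left(n \right)} = - 11 n \left(15 + n\right)$
$V = 311$ ($V = \left(-11\right) \left(-12\right) \left(15 - 12\right) - 5 \left(2 \left(2 + 6\right) + 1\right) = \left(-11\right) \left(-12\right) 3 - 5 \left(2 \cdot 8 + 1\right) = 396 - 5 \left(16 + 1\right) = 396 - 85 = 311$)
$500 + V \left(-3\right) = 500 + 311 \left(-3\right) = 500 - 933 = -433$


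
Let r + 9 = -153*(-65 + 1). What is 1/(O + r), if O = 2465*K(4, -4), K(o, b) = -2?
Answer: 1/4853 ≈ 0.00020606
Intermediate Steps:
r = 9783 (r = -9 - 153*(-65 + 1) = -9 - 153*(-64) = -9 + 9792 = 9783)
O = -4930 (O = 2465*(-2) = -4930)
1/(O + r) = 1/(-4930 + 9783) = 1/4853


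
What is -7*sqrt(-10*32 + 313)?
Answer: -7*I*sqrt(7) ≈ -18.52*I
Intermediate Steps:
-7*sqrt(-10*32 + 313) = -7*sqrt(-320 + 313) = -7*I*sqrt(7)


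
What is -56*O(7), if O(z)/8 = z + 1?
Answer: -3584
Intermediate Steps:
O(z) = 8 + 8*z (O(z) = 8*(z + 1) = 8*(1 + z) = 8 + 8*z)
-56*O(7) = -56*(8 + 8*7) = -56*(8 + 56) = -56*64 = -3584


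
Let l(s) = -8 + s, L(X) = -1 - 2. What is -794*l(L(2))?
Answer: 8734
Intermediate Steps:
L(X) = -3
-794*l(L(2)) = -794*(-8 - 3) = -794*(-11) = 8734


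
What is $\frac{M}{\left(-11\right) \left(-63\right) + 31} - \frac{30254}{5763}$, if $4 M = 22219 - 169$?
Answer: $\frac{19729283}{8344824} \approx 2.3643$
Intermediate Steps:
$M = \frac{11025}{2}$ ($M = \frac{22219 - 169}{4} = \frac{1}{4} \cdot 22050 = \frac{11025}{2} \approx 5512.5$)
$\frac{M}{\left(-11\right) \left(-63\right) + 31} - \frac{30254}{5763} = \frac{11025}{2 \left(\left(-11\right) \left(-63\right) + 31\right)} - \frac{30254}{5763} = \frac{11025}{2 \left(693 + 31\right)} - \frac{30254}{5763} = \frac{11025}{2 \cdot 724} - \frac{30254}{5763} = \frac{11025}{2} \cdot \frac{1}{724} - \frac{30254}{5763} = \frac{11025}{1448} - \frac{30254}{5763} = \frac{19729283}{8344824}$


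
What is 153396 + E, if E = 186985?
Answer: 340381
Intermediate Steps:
153396 + E = 153396 + 186985 = 340381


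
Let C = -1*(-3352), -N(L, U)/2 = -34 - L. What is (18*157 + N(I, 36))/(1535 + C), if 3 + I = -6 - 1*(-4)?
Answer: 2884/4887 ≈ 0.59014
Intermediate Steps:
I = -5 (I = -3 + (-6 - 1*(-4)) = -3 + (-6 + 4) = -3 - 2 = -5)
N(L, U) = 68 + 2*L (N(L, U) = -2*(-34 - L) = 68 + 2*L)
C = 3352
(18*157 + N(I, 36))/(1535 + C) = (18*157 + (68 + 2*(-5)))/(1535 + 3352) = (2826 + (68 - 10))/4887 = (2826 + 58)*(1/4887) = 2884*(1/4887) = 2884/4887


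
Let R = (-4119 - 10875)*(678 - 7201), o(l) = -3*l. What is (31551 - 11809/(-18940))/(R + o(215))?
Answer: 597587749/1852430809980 ≈ 0.00032260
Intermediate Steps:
R = 97805862 (R = -14994*(-6523) = 97805862)
(31551 - 11809/(-18940))/(R + o(215)) = (31551 - 11809/(-18940))/(97805862 - 3*215) = (31551 - 11809*(-1/18940))/(97805862 - 645) = (31551 + 11809/18940)/97805217 = (597587749/18940)*(1/97805217) = 597587749/1852430809980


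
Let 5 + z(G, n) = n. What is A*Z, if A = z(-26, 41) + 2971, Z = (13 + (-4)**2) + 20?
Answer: 147343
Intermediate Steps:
z(G, n) = -5 + n
Z = 49 (Z = (13 + 16) + 20 = 29 + 20 = 49)
A = 3007 (A = (-5 + 41) + 2971 = 36 + 2971 = 3007)
A*Z = 3007*49 = 147343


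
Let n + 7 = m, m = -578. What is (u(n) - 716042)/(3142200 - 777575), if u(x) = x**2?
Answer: -373817/2364625 ≈ -0.15809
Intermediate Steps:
n = -585 (n = -7 - 578 = -585)
(u(n) - 716042)/(3142200 - 777575) = ((-585)**2 - 716042)/(3142200 - 777575) = (342225 - 716042)/2364625 = -373817*1/2364625 = -373817/2364625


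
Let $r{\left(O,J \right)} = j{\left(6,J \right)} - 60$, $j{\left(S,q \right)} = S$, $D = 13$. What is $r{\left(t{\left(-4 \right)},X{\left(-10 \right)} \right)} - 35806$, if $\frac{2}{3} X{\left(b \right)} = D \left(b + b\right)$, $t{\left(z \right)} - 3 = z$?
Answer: $-35860$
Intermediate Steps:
$t{\left(z \right)} = 3 + z$
$X{\left(b \right)} = 39 b$ ($X{\left(b \right)} = \frac{3 \cdot 13 \left(b + b\right)}{2} = \frac{3 \cdot 13 \cdot 2 b}{2} = \frac{3 \cdot 26 b}{2} = 39 b$)
$r{\left(O,J \right)} = -54$ ($r{\left(O,J \right)} = 6 - 60 = -54$)
$r{\left(t{\left(-4 \right)},X{\left(-10 \right)} \right)} - 35806 = -54 - 35806 = -35860$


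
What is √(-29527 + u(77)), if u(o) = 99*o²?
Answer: 2*√139361 ≈ 746.62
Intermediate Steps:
√(-29527 + u(77)) = √(-29527 + 99*77²) = √(-29527 + 99*5929) = √(-29527 + 586971) = √557444 = 2*√139361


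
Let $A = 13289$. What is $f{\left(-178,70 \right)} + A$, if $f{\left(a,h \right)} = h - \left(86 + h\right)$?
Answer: $13203$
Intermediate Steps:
$f{\left(a,h \right)} = -86$
$f{\left(-178,70 \right)} + A = -86 + 13289 = 13203$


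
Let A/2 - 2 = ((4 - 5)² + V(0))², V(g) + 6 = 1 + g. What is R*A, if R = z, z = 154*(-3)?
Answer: -16632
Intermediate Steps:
V(g) = -5 + g (V(g) = -6 + (1 + g) = -5 + g)
z = -462
R = -462
A = 36 (A = 4 + 2*((4 - 5)² + (-5 + 0))² = 4 + 2*((-1)² - 5)² = 4 + 2*(1 - 5)² = 4 + 2*(-4)² = 4 + 2*16 = 4 + 32 = 36)
R*A = -462*36 = -16632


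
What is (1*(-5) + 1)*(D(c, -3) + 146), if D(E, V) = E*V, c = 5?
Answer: -524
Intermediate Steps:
(1*(-5) + 1)*(D(c, -3) + 146) = (1*(-5) + 1)*(5*(-3) + 146) = (-5 + 1)*(-15 + 146) = -4*131 = -524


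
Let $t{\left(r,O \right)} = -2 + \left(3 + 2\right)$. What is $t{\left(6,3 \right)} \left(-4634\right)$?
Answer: $-13902$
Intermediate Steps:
$t{\left(r,O \right)} = 3$ ($t{\left(r,O \right)} = -2 + 5 = 3$)
$t{\left(6,3 \right)} \left(-4634\right) = 3 \left(-4634\right) = -13902$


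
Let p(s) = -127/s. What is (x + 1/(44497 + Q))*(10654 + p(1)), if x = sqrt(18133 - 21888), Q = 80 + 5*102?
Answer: 3509/15029 + 10527*I*sqrt(3755) ≈ 0.23348 + 6.4507e+5*I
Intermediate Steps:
Q = 590 (Q = 80 + 510 = 590)
x = I*sqrt(3755) (x = sqrt(-3755) = I*sqrt(3755) ≈ 61.278*I)
(x + 1/(44497 + Q))*(10654 + p(1)) = (I*sqrt(3755) + 1/(44497 + 590))*(10654 - 127/1) = (I*sqrt(3755) + 1/45087)*(10654 - 127*1) = (I*sqrt(3755) + 1/45087)*(10654 - 127) = (1/45087 + I*sqrt(3755))*10527 = 3509/15029 + 10527*I*sqrt(3755)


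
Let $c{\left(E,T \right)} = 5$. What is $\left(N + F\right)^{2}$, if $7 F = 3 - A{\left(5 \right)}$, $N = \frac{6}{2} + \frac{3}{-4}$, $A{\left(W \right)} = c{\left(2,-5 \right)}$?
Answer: $\frac{3025}{784} \approx 3.8584$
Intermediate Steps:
$A{\left(W \right)} = 5$
$N = \frac{9}{4}$ ($N = 6 \cdot \frac{1}{2} + 3 \left(- \frac{1}{4}\right) = 3 - \frac{3}{4} = \frac{9}{4} \approx 2.25$)
$F = - \frac{2}{7}$ ($F = \frac{3 - 5}{7} = \frac{1}{7} \left(-2\right) = - \frac{2}{7} \approx -0.28571$)
$\left(N + F\right)^{2} = \left(\frac{9}{4} - \frac{2}{7}\right)^{2} = \left(\frac{55}{28}\right)^{2} = \frac{3025}{784}$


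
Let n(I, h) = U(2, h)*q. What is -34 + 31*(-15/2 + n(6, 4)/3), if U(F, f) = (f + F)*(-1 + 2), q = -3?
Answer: -905/2 ≈ -452.50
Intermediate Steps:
U(F, f) = F + f (U(F, f) = (F + f)*1 = F + f)
n(I, h) = -6 - 3*h (n(I, h) = (2 + h)*(-3) = -6 - 3*h)
-34 + 31*(-15/2 + n(6, 4)/3) = -34 + 31*(-15/2 + (-6 - 3*4)/3) = -34 + 31*(-15*½ + (-6 - 12)*(⅓)) = -34 + 31*(-15/2 - 18*⅓) = -34 + 31*(-15/2 - 6) = -34 + 31*(-27/2) = -34 - 837/2 = -905/2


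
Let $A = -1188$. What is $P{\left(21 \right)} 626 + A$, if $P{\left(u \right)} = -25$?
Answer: $-16838$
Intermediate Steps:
$P{\left(21 \right)} 626 + A = \left(-25\right) 626 - 1188 = -15650 - 1188 = -16838$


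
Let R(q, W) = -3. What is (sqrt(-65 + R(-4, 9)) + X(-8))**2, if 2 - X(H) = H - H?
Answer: -64 + 8*I*sqrt(17) ≈ -64.0 + 32.985*I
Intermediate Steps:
X(H) = 2 (X(H) = 2 - (H - H) = 2 - 1*0 = 2 + 0 = 2)
(sqrt(-65 + R(-4, 9)) + X(-8))**2 = (sqrt(-65 - 3) + 2)**2 = (sqrt(-68) + 2)**2 = (2*I*sqrt(17) + 2)**2 = (2 + 2*I*sqrt(17))**2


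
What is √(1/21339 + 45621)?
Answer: 14*√11776448770/7113 ≈ 213.59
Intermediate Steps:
√(1/21339 + 45621) = √(973506520/21339) = 14*√11776448770/7113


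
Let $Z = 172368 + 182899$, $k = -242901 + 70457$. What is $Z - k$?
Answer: $527711$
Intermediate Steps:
$k = -172444$
$Z = 355267$
$Z - k = 355267 - -172444 = 355267 + 172444 = 527711$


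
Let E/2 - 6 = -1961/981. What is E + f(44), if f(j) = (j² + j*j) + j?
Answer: 3849446/981 ≈ 3924.0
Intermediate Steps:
f(j) = j + 2*j² (f(j) = (j² + j²) + j = 2*j² + j = j + 2*j²)
E = 7850/981 (E = 12 + 2*(-1961/981) = 12 - 3922/981 = 7850/981 ≈ 8.0020)
E + f(44) = 7850/981 + 44*(1 + 2*44) = 7850/981 + 44*(1 + 88) = 7850/981 + 44*89 = 7850/981 + 3916 = 3849446/981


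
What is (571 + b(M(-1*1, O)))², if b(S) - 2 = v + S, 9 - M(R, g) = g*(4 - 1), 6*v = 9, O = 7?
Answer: 1265625/4 ≈ 3.1641e+5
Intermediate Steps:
v = 3/2 (v = (⅙)*9 = 3/2 ≈ 1.5000)
M(R, g) = 9 - 3*g (M(R, g) = 9 - g*(4 - 1) = 9 - g*3 = 9 - 3*g)
b(S) = 7/2 + S (b(S) = 2 + (3/2 + S) = 7/2 + S)
(571 + b(M(-1*1, O)))² = (571 + (7/2 + (9 - 3*7)))² = (571 + (7/2 + (9 - 21)))² = (571 + (7/2 - 12))² = (571 - 17/2)² = (1125/2)² = 1265625/4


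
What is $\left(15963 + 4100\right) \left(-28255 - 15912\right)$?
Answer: $-886122521$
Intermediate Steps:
$\left(15963 + 4100\right) \left(-28255 - 15912\right) = 20063 \left(-44167\right) = -886122521$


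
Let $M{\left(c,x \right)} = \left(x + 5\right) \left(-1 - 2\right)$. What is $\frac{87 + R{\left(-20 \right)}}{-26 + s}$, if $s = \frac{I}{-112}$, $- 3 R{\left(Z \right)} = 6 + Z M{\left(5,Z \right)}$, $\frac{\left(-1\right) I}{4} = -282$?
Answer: $- \frac{1078}{101} \approx -10.673$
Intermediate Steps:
$I = 1128$ ($I = \left(-4\right) \left(-282\right) = 1128$)
$M{\left(c,x \right)} = -15 - 3 x$ ($M{\left(c,x \right)} = \left(5 + x\right) \left(-3\right) = -15 - 3 x$)
$R{\left(Z \right)} = -2 - \frac{Z \left(-15 - 3 Z\right)}{3}$ ($R{\left(Z \right)} = - \frac{6 + Z \left(-15 - 3 Z\right)}{3} = -2 - \frac{Z \left(-15 - 3 Z\right)}{3}$)
$s = - \frac{141}{14}$ ($s = \frac{1128}{-112} = 1128 \left(- \frac{1}{112}\right) = - \frac{141}{14} \approx -10.071$)
$\frac{87 + R{\left(-20 \right)}}{-26 + s} = \frac{87 - \left(2 + 20 \left(5 - 20\right)\right)}{-26 - \frac{141}{14}} = \frac{87 - -298}{- \frac{505}{14}} = \left(87 + \left(-2 + 300\right)\right) \left(- \frac{14}{505}\right) = \left(87 + 298\right) \left(- \frac{14}{505}\right) = 385 \left(- \frac{14}{505}\right) = - \frac{1078}{101}$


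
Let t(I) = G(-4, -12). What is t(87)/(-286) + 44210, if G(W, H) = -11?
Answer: 1149461/26 ≈ 44210.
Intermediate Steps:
t(I) = -11
t(87)/(-286) + 44210 = -11/(-286) + 44210 = -11*(-1/286) + 44210 = 1/26 + 44210 = 1149461/26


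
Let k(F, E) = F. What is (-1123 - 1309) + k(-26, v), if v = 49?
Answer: -2458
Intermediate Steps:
(-1123 - 1309) + k(-26, v) = (-1123 - 1309) - 26 = -2432 - 26 = -2458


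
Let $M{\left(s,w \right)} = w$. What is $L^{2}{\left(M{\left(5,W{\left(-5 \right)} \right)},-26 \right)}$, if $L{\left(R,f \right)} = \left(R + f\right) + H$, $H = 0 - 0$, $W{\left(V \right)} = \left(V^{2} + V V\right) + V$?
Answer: $361$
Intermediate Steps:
$W{\left(V \right)} = V + 2 V^{2}$ ($W{\left(V \right)} = \left(V^{2} + V^{2}\right) + V = 2 V^{2} + V = V + 2 V^{2}$)
$H = 0$ ($H = 0 + 0 = 0$)
$L{\left(R,f \right)} = R + f$ ($L{\left(R,f \right)} = \left(R + f\right) + 0 = R + f$)
$L^{2}{\left(M{\left(5,W{\left(-5 \right)} \right)},-26 \right)} = \left(- 5 \left(1 + 2 \left(-5\right)\right) - 26\right)^{2} = \left(- 5 \left(1 - 10\right) - 26\right)^{2} = \left(\left(-5\right) \left(-9\right) - 26\right)^{2} = \left(45 - 26\right)^{2} = 19^{2} = 361$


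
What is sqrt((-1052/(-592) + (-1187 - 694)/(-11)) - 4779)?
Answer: I*sqrt(25223677)/74 ≈ 67.869*I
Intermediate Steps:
sqrt((-1052/(-592) + (-1187 - 694)/(-11)) - 4779) = sqrt((-1052*(-1/592) - 1881*(-1/11)) - 4779) = sqrt((263/148 + 171) - 4779) = sqrt(25571/148 - 4779) = sqrt(-681721/148) = I*sqrt(25223677)/74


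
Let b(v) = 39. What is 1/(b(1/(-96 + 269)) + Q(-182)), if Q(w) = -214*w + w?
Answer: 1/38805 ≈ 2.5770e-5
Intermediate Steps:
Q(w) = -213*w
1/(b(1/(-96 + 269)) + Q(-182)) = 1/(39 - 213*(-182)) = 1/(39 + 38766) = 1/38805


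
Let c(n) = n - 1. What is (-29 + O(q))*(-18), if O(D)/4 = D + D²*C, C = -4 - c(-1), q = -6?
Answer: 6138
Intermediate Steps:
c(n) = -1 + n
C = -2 (C = -4 - (-1 - 1) = -4 - 1*(-2) = -4 + 2 = -2)
O(D) = -8*D² + 4*D (O(D) = 4*(D + D²*(-2)) = 4*(D - 2*D²) = -8*D² + 4*D)
(-29 + O(q))*(-18) = (-29 + 4*(-6)*(1 - 2*(-6)))*(-18) = (-29 + 4*(-6)*(1 + 12))*(-18) = (-29 + 4*(-6)*13)*(-18) = (-29 - 312)*(-18) = -341*(-18) = 6138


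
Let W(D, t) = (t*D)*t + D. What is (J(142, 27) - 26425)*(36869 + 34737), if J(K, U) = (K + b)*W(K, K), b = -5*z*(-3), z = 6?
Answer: 47567102122010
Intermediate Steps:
b = 90 (b = -5*6*(-3) = -30*(-3) = 90)
W(D, t) = D + D*t**2 (W(D, t) = (D*t)*t + D = D*t**2 + D = D + D*t**2)
J(K, U) = K*(1 + K**2)*(90 + K) (J(K, U) = (K + 90)*(K*(1 + K**2)) = (90 + K)*(K*(1 + K**2)) = K*(1 + K**2)*(90 + K))
(J(142, 27) - 26425)*(36869 + 34737) = (142*(1 + 142**2)*(90 + 142) - 26425)*(36869 + 34737) = (142*(1 + 20164)*232 - 26425)*71606 = (142*20165*232 - 26425)*71606 = (664315760 - 26425)*71606 = 664289335*71606 = 47567102122010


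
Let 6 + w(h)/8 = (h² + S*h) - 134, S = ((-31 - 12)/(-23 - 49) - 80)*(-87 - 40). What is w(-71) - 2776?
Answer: -51222301/9 ≈ -5.6914e+6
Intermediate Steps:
S = 726059/72 (S = (-43/(-72) - 80)*(-127) = (-43*(-1/72) - 80)*(-127) = (43/72 - 80)*(-127) = -5717/72*(-127) = 726059/72 ≈ 10084.)
w(h) = -1120 + 8*h² + 726059*h/9 (w(h) = -48 + 8*((h² + 726059*h/72) - 134) = -48 + 8*(-134 + h² + 726059*h/72) = -48 + (-1072 + 8*h² + 726059*h/9) = -1120 + 8*h² + 726059*h/9)
w(-71) - 2776 = (-1120 + 8*(-71)² + (726059/9)*(-71)) - 2776 = (-1120 + 8*5041 - 51550189/9) - 2776 = (-1120 + 40328 - 51550189/9) - 2776 = -51197317/9 - 2776 = -51222301/9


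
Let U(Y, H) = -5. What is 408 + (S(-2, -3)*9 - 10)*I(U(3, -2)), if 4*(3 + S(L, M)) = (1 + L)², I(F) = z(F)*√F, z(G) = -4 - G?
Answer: 408 - 139*I*√5/4 ≈ 408.0 - 77.703*I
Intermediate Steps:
I(F) = √F*(-4 - F) (I(F) = (-4 - F)*√F = √F*(-4 - F))
S(L, M) = -3 + (1 + L)²/4
408 + (S(-2, -3)*9 - 10)*I(U(3, -2)) = 408 + ((-3 + (1 - 2)²/4)*9 - 10)*(√(-5)*(-4 - 1*(-5))) = 408 + ((-3 + (¼)*(-1)²)*9 - 10)*((I*√5)*(-4 + 5)) = 408 + ((-3 + (¼)*1)*9 - 10)*((I*√5)*1) = 408 + ((-3 + ¼)*9 - 10)*(I*√5) = 408 + (-11/4*9 - 10)*(I*√5) = 408 + (-99/4 - 10)*(I*√5) = 408 - 139*I*√5/4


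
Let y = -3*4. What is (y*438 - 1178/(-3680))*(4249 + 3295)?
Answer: -396488491/10 ≈ -3.9649e+7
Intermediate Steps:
y = -12
(y*438 - 1178/(-3680))*(4249 + 3295) = (-12*438 - 1178/(-3680))*(4249 + 3295) = (-5256 - 1178*(-1/3680))*7544 = (-5256 + 589/1840)*7544 = -9670451/1840*7544 = -396488491/10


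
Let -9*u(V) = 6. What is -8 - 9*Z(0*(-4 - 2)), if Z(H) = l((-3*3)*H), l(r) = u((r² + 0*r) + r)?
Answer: -2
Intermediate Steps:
u(V) = -⅔ (u(V) = -⅑*6 = -⅔)
l(r) = -⅔
Z(H) = -⅔
-8 - 9*Z(0*(-4 - 2)) = -8 - 9*(-⅔) = -8 + 6 = -2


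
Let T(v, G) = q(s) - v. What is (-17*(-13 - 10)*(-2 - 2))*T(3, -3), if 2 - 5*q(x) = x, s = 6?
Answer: 29716/5 ≈ 5943.2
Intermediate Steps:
q(x) = ⅖ - x/5
T(v, G) = -⅘ - v (T(v, G) = (⅖ - ⅕*6) - v = (⅖ - 6/5) - v = -⅘ - v)
(-17*(-13 - 10)*(-2 - 2))*T(3, -3) = (-17*(-13 - 10)*(-2 - 2))*(-⅘ - 1*3) = (-(-391)*(-4))*(-⅘ - 3) = -17*92*(-19/5) = -1564*(-19/5) = 29716/5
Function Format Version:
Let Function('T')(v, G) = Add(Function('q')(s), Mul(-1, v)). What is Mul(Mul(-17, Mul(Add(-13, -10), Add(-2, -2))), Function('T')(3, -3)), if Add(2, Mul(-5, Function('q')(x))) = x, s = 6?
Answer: Rational(29716, 5) ≈ 5943.2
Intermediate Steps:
Function('q')(x) = Add(Rational(2, 5), Mul(Rational(-1, 5), x))
Function('T')(v, G) = Add(Rational(-4, 5), Mul(-1, v)) (Function('T')(v, G) = Add(Add(Rational(2, 5), Mul(Rational(-1, 5), 6)), Mul(-1, v)) = Add(Add(Rational(2, 5), Rational(-6, 5)), Mul(-1, v)) = Add(Rational(-4, 5), Mul(-1, v)))
Mul(Mul(-17, Mul(Add(-13, -10), Add(-2, -2))), Function('T')(3, -3)) = Mul(Mul(-17, Mul(Add(-13, -10), Add(-2, -2))), Add(Rational(-4, 5), Mul(-1, 3))) = Mul(Mul(-17, Mul(-23, -4)), Add(Rational(-4, 5), -3)) = Mul(Mul(-17, 92), Rational(-19, 5)) = Mul(-1564, Rational(-19, 5)) = Rational(29716, 5)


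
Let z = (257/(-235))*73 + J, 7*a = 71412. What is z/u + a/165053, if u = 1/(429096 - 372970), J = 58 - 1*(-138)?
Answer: 1770240600394874/271512185 ≈ 6.5199e+6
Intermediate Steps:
a = 71412/7 (a = (⅐)*71412 = 71412/7 ≈ 10202.)
J = 196 (J = 58 + 138 = 196)
u = 1/56126 ≈ 1.7817e-5
z = 27299/235 (z = (257/(-235))*73 + 196 = (257*(-1/235))*73 + 196 = -257/235*73 + 196 = -18761/235 + 196 = 27299/235 ≈ 116.17)
z/u + a/165053 = 27299/(235*(1/56126)) + (71412/7)/165053 = (27299/235)*56126 + (71412/7)*(1/165053) = 1532183674/235 + 71412/1155371 = 1770240600394874/271512185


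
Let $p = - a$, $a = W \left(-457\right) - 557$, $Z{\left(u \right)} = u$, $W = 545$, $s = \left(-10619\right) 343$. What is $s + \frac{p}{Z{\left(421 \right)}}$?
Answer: $- \frac{1533165835}{421} \approx -3.6417 \cdot 10^{6}$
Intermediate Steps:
$s = -3642317$
$a = -249622$ ($a = 545 \left(-457\right) - 557 = -249065 - 557 = -249622$)
$p = 249622$ ($p = \left(-1\right) \left(-249622\right) = 249622$)
$s + \frac{p}{Z{\left(421 \right)}} = -3642317 + \frac{249622}{421} = - \frac{1533165835}{421}$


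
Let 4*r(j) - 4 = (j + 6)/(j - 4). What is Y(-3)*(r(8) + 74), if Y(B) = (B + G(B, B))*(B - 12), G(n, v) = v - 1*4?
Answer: 45525/4 ≈ 11381.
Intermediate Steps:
G(n, v) = -4 + v (G(n, v) = v - 4 = -4 + v)
Y(B) = (-12 + B)*(-4 + 2*B) (Y(B) = (B + (-4 + B))*(B - 12) = (-4 + 2*B)*(-12 + B) = (-12 + B)*(-4 + 2*B))
r(j) = 1 + (6 + j)/(4*(-4 + j)) (r(j) = 1 + ((j + 6)/(j - 4))/4 = 1 + ((6 + j)/(-4 + j))/4 = 1 + (6 + j)/(4*(-4 + j)))
Y(-3)*(r(8) + 74) = (48 - 28*(-3) + 2*(-3)²)*(5*(-2 + 8)/(4*(-4 + 8)) + 74) = (48 + 84 + 2*9)*((5/4)*6/4 + 74) = (48 + 84 + 18)*((5/4)*(¼)*6 + 74) = 150*(15/8 + 74) = 150*(607/8) = 45525/4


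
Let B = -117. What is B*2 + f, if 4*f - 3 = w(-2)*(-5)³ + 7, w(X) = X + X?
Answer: -213/2 ≈ -106.50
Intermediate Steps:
w(X) = 2*X
f = 255/2 (f = ¾ + ((2*(-2))*(-5)³ + 7)/4 = ¾ + (-4*(-125) + 7)/4 = ¾ + (500 + 7)/4 = ¾ + (¼)*507 = ¾ + 507/4 = 255/2 ≈ 127.50)
B*2 + f = -117*2 + 255/2 = -234 + 255/2 = -213/2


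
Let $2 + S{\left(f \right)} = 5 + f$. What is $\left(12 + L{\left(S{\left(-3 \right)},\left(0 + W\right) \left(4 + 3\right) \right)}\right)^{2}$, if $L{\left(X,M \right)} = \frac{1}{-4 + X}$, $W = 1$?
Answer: $\frac{2209}{16} \approx 138.06$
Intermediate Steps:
$S{\left(f \right)} = 3 + f$ ($S{\left(f \right)} = -2 + \left(5 + f\right) = 3 + f$)
$\left(12 + L{\left(S{\left(-3 \right)},\left(0 + W\right) \left(4 + 3\right) \right)}\right)^{2} = \left(12 + \frac{1}{-4 + \left(3 - 3\right)}\right)^{2} = \left(12 + \frac{1}{-4 + 0}\right)^{2} = \left(12 + \frac{1}{-4}\right)^{2} = \left(12 - \frac{1}{4}\right)^{2} = \left(\frac{47}{4}\right)^{2} = \frac{2209}{16}$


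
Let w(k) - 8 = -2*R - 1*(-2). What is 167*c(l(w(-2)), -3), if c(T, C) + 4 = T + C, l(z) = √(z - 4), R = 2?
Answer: -1169 + 167*√2 ≈ -932.83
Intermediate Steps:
w(k) = 6 (w(k) = 8 + (-2*2 - 1*(-2)) = 8 + (-4 + 2) = 8 - 2 = 6)
l(z) = √(-4 + z)
c(T, C) = -4 + C + T (c(T, C) = -4 + (T + C) = -4 + (C + T) = -4 + C + T)
167*c(l(w(-2)), -3) = 167*(-4 - 3 + √(-4 + 6)) = 167*(-4 - 3 + √2) = 167*(-7 + √2) = -1169 + 167*√2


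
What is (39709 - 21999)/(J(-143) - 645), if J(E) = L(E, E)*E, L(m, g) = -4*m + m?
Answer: -1265/4428 ≈ -0.28568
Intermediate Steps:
L(m, g) = -3*m
J(E) = -3*E² (J(E) = (-3*E)*E = -3*E²)
(39709 - 21999)/(J(-143) - 645) = (39709 - 21999)/(-3*(-143)² - 645) = 17710/(-3*20449 - 645) = 17710/(-61347 - 645) = 17710/(-61992) = 17710*(-1/61992) = -1265/4428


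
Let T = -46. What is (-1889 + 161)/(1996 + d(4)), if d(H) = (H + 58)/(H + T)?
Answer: -36288/41885 ≈ -0.86637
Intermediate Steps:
d(H) = (58 + H)/(-46 + H) (d(H) = (H + 58)/(H - 46) = (58 + H)/(-46 + H))
(-1889 + 161)/(1996 + d(4)) = (-1889 + 161)/(1996 + (58 + 4)/(-46 + 4)) = -1728/(1996 + 62/(-42)) = -1728/(1996 - 1/42*62) = -1728/(1996 - 31/21) = -1728/41885/21 = -1728*21/41885 = -36288/41885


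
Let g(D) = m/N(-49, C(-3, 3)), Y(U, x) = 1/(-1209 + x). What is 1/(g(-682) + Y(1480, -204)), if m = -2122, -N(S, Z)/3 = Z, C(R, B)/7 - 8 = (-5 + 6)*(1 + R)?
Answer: 9891/166570 ≈ 0.059380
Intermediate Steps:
C(R, B) = 63 + 7*R (C(R, B) = 56 + 7*((-5 + 6)*(1 + R)) = 56 + 7*(1*(1 + R)) = 56 + 7*(1 + R) = 56 + (7 + 7*R) = 63 + 7*R)
N(S, Z) = -3*Z
g(D) = 1061/63 (g(D) = -2122*(-1/(3*(63 + 7*(-3)))) = -2122*(-1/(3*(63 - 21))) = -2122/((-3*42)) = -2122/(-126) = -2122*(-1/126) = 1061/63)
1/(g(-682) + Y(1480, -204)) = 1/(1061/63 + 1/(-1209 - 204)) = 1/(1061/63 + 1/(-1413)) = 1/(1061/63 - 1/1413) = 1/(166570/9891) = 9891/166570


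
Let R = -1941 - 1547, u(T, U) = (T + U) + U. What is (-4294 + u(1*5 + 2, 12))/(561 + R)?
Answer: 4263/2927 ≈ 1.4564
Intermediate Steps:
u(T, U) = T + 2*U
R = -3488
(-4294 + u(1*5 + 2, 12))/(561 + R) = (-4294 + ((1*5 + 2) + 2*12))/(561 - 3488) = (-4294 + ((5 + 2) + 24))/(-2927) = (-4294 + (7 + 24))*(-1/2927) = (-4294 + 31)*(-1/2927) = -4263*(-1/2927) = 4263/2927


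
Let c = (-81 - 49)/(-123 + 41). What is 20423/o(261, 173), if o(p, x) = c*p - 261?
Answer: 837343/6264 ≈ 133.68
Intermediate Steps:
c = 65/41 (c = -130/(-82) = -130*(-1/82) = 65/41 ≈ 1.5854)
o(p, x) = -261 + 65*p/41 (o(p, x) = 65*p/41 - 261 = -261 + 65*p/41)
20423/o(261, 173) = 20423/(-261 + (65/41)*261) = 20423/(-261 + 16965/41) = 20423/(6264/41) = 20423*(41/6264) = 837343/6264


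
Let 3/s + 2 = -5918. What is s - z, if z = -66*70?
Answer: 27350397/5920 ≈ 4620.0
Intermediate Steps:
z = -4620
s = -3/5920 (s = 3/(-2 - 5918) = 3/(-5920) = 3*(-1/5920) = -3/5920 ≈ -0.00050676)
s - z = -3/5920 - 1*(-4620) = -3/5920 + 4620 = 27350397/5920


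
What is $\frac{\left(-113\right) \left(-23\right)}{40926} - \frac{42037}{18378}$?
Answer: $- \frac{139386820}{62678169} \approx -2.2239$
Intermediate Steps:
$\frac{\left(-113\right) \left(-23\right)}{40926} - \frac{42037}{18378} = 2599 \cdot \frac{1}{40926} - \frac{42037}{18378} = \frac{2599}{40926} - \frac{42037}{18378} = - \frac{139386820}{62678169}$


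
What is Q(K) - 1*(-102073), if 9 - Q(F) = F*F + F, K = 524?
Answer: -173018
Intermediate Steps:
Q(F) = 9 - F - F² (Q(F) = 9 - (F*F + F) = 9 - (F² + F) = 9 - (F + F²) = 9 + (-F - F²) = 9 - F - F²)
Q(K) - 1*(-102073) = (9 - 1*524 - 1*524²) - 1*(-102073) = (9 - 524 - 1*274576) + 102073 = (9 - 524 - 274576) + 102073 = -275091 + 102073 = -173018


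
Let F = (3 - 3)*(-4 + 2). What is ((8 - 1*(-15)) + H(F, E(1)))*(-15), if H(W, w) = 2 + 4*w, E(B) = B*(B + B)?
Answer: -495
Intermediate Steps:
F = 0 (F = 0*(-2) = 0)
E(B) = 2*B² (E(B) = B*(2*B) = 2*B²)
((8 - 1*(-15)) + H(F, E(1)))*(-15) = ((8 - 1*(-15)) + (2 + 4*(2*1²)))*(-15) = ((8 + 15) + (2 + 4*(2*1)))*(-15) = (23 + (2 + 4*2))*(-15) = (23 + (2 + 8))*(-15) = (23 + 10)*(-15) = 33*(-15) = -495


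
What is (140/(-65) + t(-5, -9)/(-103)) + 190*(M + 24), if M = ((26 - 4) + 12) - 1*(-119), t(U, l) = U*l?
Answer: 45027101/1339 ≈ 33627.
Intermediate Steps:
M = 153 (M = (22 + 12) + 119 = 34 + 119 = 153)
(140/(-65) + t(-5, -9)/(-103)) + 190*(M + 24) = (140/(-65) - 5*(-9)/(-103)) + 190*(153 + 24) = (140*(-1/65) + 45*(-1/103)) + 190*177 = (-28/13 - 45/103) + 33630 = -3469/1339 + 33630 = 45027101/1339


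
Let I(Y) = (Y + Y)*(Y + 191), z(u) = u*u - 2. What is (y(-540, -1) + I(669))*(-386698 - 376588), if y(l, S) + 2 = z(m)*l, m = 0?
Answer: -879120756788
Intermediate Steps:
z(u) = -2 + u² (z(u) = u² - 2 = -2 + u²)
I(Y) = 2*Y*(191 + Y) (I(Y) = (2*Y)*(191 + Y) = 2*Y*(191 + Y))
y(l, S) = -2 - 2*l (y(l, S) = -2 + (-2 + 0²)*l = -2 + (-2 + 0)*l = -2 - 2*l)
(y(-540, -1) + I(669))*(-386698 - 376588) = ((-2 - 2*(-540)) + 2*669*(191 + 669))*(-386698 - 376588) = ((-2 + 1080) + 2*669*860)*(-763286) = (1078 + 1150680)*(-763286) = 1151758*(-763286) = -879120756788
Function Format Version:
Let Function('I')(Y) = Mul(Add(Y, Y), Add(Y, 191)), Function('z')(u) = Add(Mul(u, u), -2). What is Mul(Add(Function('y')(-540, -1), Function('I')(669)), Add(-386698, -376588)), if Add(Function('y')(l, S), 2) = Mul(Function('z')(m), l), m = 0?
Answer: -879120756788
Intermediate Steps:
Function('z')(u) = Add(-2, Pow(u, 2)) (Function('z')(u) = Add(Pow(u, 2), -2) = Add(-2, Pow(u, 2)))
Function('I')(Y) = Mul(2, Y, Add(191, Y)) (Function('I')(Y) = Mul(Mul(2, Y), Add(191, Y)) = Mul(2, Y, Add(191, Y)))
Function('y')(l, S) = Add(-2, Mul(-2, l)) (Function('y')(l, S) = Add(-2, Mul(Add(-2, Pow(0, 2)), l)) = Add(-2, Mul(Add(-2, 0), l)) = Add(-2, Mul(-2, l)))
Mul(Add(Function('y')(-540, -1), Function('I')(669)), Add(-386698, -376588)) = Mul(Add(Add(-2, Mul(-2, -540)), Mul(2, 669, Add(191, 669))), Add(-386698, -376588)) = Mul(Add(Add(-2, 1080), Mul(2, 669, 860)), -763286) = Mul(Add(1078, 1150680), -763286) = Mul(1151758, -763286) = -879120756788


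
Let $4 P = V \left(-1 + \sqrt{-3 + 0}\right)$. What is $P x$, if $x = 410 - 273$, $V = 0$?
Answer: $0$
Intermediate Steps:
$x = 137$
$P = 0$ ($P = \frac{0 \left(-1 + \sqrt{-3 + 0}\right)}{4} = \frac{0 \left(-1 + \sqrt{-3}\right)}{4} = \frac{0 \left(-1 + i \sqrt{3}\right)}{4} = \frac{1}{4} \cdot 0 = 0$)
$P x = 0 \cdot 137 = 0$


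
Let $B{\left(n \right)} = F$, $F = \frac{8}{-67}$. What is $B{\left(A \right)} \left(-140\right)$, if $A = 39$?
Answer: $\frac{1120}{67} \approx 16.716$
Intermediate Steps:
$F = - \frac{8}{67}$ ($F = 8 \left(- \frac{1}{67}\right) = - \frac{8}{67} \approx -0.1194$)
$B{\left(n \right)} = - \frac{8}{67}$
$B{\left(A \right)} \left(-140\right) = \left(- \frac{8}{67}\right) \left(-140\right) = \frac{1120}{67}$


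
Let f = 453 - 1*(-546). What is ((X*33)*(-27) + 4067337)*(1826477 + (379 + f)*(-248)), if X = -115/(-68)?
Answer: 410493710522583/68 ≈ 6.0367e+12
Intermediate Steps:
f = 999 (f = 453 + 546 = 999)
X = 115/68 (X = -115*(-1/68) = 115/68 ≈ 1.6912)
((X*33)*(-27) + 4067337)*(1826477 + (379 + f)*(-248)) = (((115/68)*33)*(-27) + 4067337)*(1826477 + (379 + 999)*(-248)) = ((3795/68)*(-27) + 4067337)*(1826477 + 1378*(-248)) = (-102465/68 + 4067337)*(1826477 - 341744) = (276476451/68)*1484733 = 410493710522583/68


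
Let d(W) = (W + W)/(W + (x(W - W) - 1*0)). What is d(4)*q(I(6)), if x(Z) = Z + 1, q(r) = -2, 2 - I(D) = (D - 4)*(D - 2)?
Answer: -16/5 ≈ -3.2000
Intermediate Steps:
I(D) = 2 - (-4 + D)*(-2 + D) (I(D) = 2 - (D - 4)*(D - 2) = 2 - (-4 + D)*(-2 + D))
x(Z) = 1 + Z
d(W) = 2*W/(1 + W) (d(W) = (W + W)/(W + ((1 + (W - W)) - 1*0)) = (2*W)/(W + ((1 + 0) + 0)) = (2*W)/(W + (1 + 0)) = (2*W)/(W + 1) = (2*W)/(1 + W) = 2*W/(1 + W))
d(4)*q(I(6)) = (2*4/(1 + 4))*(-2) = (2*4/5)*(-2) = (2*4*(1/5))*(-2) = (8/5)*(-2) = -16/5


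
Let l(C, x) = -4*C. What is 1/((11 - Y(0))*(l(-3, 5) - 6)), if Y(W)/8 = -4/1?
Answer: 1/258 ≈ 0.0038760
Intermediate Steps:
Y(W) = -32 (Y(W) = 8*(-4/1) = 8*(-4*1) = 8*(-4) = -32)
1/((11 - Y(0))*(l(-3, 5) - 6)) = 1/((11 - 1*(-32))*(-4*(-3) - 6)) = 1/((11 + 32)*(12 - 6)) = 1/(43*6) = 1/258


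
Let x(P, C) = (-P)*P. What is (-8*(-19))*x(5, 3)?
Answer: -3800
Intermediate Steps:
x(P, C) = -P²
(-8*(-19))*x(5, 3) = (-8*(-19))*(-1*5²) = 152*(-1*25) = 152*(-25) = -3800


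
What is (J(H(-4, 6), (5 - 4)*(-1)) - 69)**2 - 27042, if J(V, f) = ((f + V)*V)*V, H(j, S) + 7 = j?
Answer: 2286399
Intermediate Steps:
H(j, S) = -7 + j
J(V, f) = V**2*(V + f) (J(V, f) = ((V + f)*V)*V = (V*(V + f))*V = V**2*(V + f))
(J(H(-4, 6), (5 - 4)*(-1)) - 69)**2 - 27042 = ((-7 - 4)**2*((-7 - 4) + (5 - 4)*(-1)) - 69)**2 - 27042 = ((-11)**2*(-11 + 1*(-1)) - 69)**2 - 27042 = (121*(-11 - 1) - 69)**2 - 27042 = (121*(-12) - 69)**2 - 27042 = (-1452 - 69)**2 - 27042 = (-1521)**2 - 27042 = 2313441 - 27042 = 2286399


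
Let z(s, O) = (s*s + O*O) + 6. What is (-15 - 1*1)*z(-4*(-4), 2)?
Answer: -4256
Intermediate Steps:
z(s, O) = 6 + O² + s² (z(s, O) = (s² + O²) + 6 = (O² + s²) + 6 = 6 + O² + s²)
(-15 - 1*1)*z(-4*(-4), 2) = (-15 - 1*1)*(6 + 2² + (-4*(-4))²) = (-15 - 1)*(6 + 4 + 16²) = -16*(6 + 4 + 256) = -16*266 = -4256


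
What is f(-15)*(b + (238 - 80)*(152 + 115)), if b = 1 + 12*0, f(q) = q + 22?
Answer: 295309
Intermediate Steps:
f(q) = 22 + q
b = 1 (b = 1 + 0 = 1)
f(-15)*(b + (238 - 80)*(152 + 115)) = (22 - 15)*(1 + (238 - 80)*(152 + 115)) = 7*(1 + 158*267) = 7*(1 + 42186) = 7*42187 = 295309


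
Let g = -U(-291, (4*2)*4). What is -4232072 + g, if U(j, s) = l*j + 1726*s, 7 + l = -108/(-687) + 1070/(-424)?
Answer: -208272357821/48548 ≈ -4.2900e+6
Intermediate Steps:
l = -454719/48548 (l = -7 + (-108/(-687) + 1070/(-424)) = -7 + (-108*(-1/687) + 1070*(-1/424)) = -7 + (36/229 - 535/212) = -7 - 114883/48548 = -454719/48548 ≈ -9.3664)
U(j, s) = 1726*s - 454719*j/48548 (U(j, s) = -454719*j/48548 + 1726*s = 1726*s - 454719*j/48548)
g = -2813726365/48548 (g = -(1726*((4*2)*4) - 454719/48548*(-291)) = -(1726*(8*4) + 132323229/48548) = -(1726*32 + 132323229/48548) = -(55232 + 132323229/48548) = -1*2813726365/48548 = -2813726365/48548 ≈ -57958.)
-4232072 + g = -4232072 - 2813726365/48548 = -208272357821/48548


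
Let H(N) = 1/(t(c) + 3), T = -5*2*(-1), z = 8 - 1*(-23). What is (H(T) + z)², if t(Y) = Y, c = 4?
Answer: 47524/49 ≈ 969.88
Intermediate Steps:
z = 31 (z = 8 + 23 = 31)
T = 10 (T = -10*(-1) = 10)
H(N) = ⅐ (H(N) = 1/(4 + 3) = 1/7 = ⅐)
(H(T) + z)² = (⅐ + 31)² = (218/7)² = 47524/49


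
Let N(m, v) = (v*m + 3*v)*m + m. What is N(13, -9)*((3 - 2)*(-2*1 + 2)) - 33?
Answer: -33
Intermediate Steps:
N(m, v) = m + m*(3*v + m*v) (N(m, v) = (m*v + 3*v)*m + m = (3*v + m*v)*m + m = m*(3*v + m*v) + m = m + m*(3*v + m*v))
N(13, -9)*((3 - 2)*(-2*1 + 2)) - 33 = (13*(1 + 3*(-9) + 13*(-9)))*((3 - 2)*(-2*1 + 2)) - 33 = (13*(1 - 27 - 117))*(1*(-2 + 2)) - 33 = (13*(-143))*(1*0) - 33 = -1859*0 - 33 = 0 - 33 = -33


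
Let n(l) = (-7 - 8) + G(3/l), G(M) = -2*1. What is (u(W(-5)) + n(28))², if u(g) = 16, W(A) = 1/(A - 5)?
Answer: 1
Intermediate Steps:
W(A) = 1/(-5 + A)
G(M) = -2
n(l) = -17 (n(l) = (-7 - 8) - 2 = -15 - 2 = -17)
(u(W(-5)) + n(28))² = (16 - 17)² = (-1)² = 1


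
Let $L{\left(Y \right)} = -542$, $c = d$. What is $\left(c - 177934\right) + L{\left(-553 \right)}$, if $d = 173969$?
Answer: $-4507$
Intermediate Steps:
$c = 173969$
$\left(c - 177934\right) + L{\left(-553 \right)} = \left(173969 - 177934\right) - 542 = -3965 - 542 = -4507$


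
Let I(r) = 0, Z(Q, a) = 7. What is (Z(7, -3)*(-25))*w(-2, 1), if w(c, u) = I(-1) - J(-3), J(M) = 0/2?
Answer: 0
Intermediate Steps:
J(M) = 0 (J(M) = 0*(½) = 0)
w(c, u) = 0 (w(c, u) = 0 - 1*0 = 0 + 0 = 0)
(Z(7, -3)*(-25))*w(-2, 1) = (7*(-25))*0 = -175*0 = 0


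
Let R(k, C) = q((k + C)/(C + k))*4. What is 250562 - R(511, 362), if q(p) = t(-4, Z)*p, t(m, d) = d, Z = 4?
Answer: 250546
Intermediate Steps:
q(p) = 4*p
R(k, C) = 16 (R(k, C) = (4*((k + C)/(C + k)))*4 = (4*((C + k)/(C + k)))*4 = (4*1)*4 = 4*4 = 16)
250562 - R(511, 362) = 250562 - 1*16 = 250562 - 16 = 250546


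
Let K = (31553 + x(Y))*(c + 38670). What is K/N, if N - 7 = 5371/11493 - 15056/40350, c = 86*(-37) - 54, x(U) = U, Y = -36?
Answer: 43157944507152825/274156591 ≈ 1.5742e+8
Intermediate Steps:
c = -3236 (c = -3182 - 54 = -3236)
N = 548313182/77290425 (N = 7 + (5371/11493 - 15056/40350) = 7 + (5371*(1/11493) - 15056*1/40350) = 7 + (5371/11493 - 7528/20175) = 7 + 7280207/77290425 = 548313182/77290425 ≈ 7.0942)
K = 1116773378 (K = (31553 - 36)*(-3236 + 38670) = 31517*35434 = 1116773378)
K/N = 1116773378/(548313182/77290425) = 1116773378*(77290425/548313182) = 43157944507152825/274156591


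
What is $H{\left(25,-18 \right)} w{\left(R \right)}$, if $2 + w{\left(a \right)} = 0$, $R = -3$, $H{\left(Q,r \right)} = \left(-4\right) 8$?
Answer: $64$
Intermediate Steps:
$H{\left(Q,r \right)} = -32$
$w{\left(a \right)} = -2$ ($w{\left(a \right)} = -2 + 0 = -2$)
$H{\left(25,-18 \right)} w{\left(R \right)} = \left(-32\right) \left(-2\right) = 64$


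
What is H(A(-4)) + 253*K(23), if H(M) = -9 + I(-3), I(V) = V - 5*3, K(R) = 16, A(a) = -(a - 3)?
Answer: 4021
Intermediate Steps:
A(a) = 3 - a (A(a) = -(-3 + a) = 3 - a)
I(V) = -15 + V (I(V) = V - 15 = -15 + V)
H(M) = -27 (H(M) = -9 + (-15 - 3) = -9 - 18 = -27)
H(A(-4)) + 253*K(23) = -27 + 253*16 = -27 + 4048 = 4021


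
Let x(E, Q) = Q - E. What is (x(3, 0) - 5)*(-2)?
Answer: 16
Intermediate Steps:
(x(3, 0) - 5)*(-2) = ((0 - 1*3) - 5)*(-2) = ((0 - 3) - 5)*(-2) = (-3 - 5)*(-2) = -8*(-2) = 16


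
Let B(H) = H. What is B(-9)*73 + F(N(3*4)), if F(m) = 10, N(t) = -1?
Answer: -647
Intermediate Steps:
B(-9)*73 + F(N(3*4)) = -9*73 + 10 = -657 + 10 = -647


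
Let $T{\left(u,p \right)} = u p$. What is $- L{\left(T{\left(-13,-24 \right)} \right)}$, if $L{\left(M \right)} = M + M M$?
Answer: $-97656$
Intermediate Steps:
$T{\left(u,p \right)} = p u$
$L{\left(M \right)} = M + M^{2}$
$- L{\left(T{\left(-13,-24 \right)} \right)} = - \left(-24\right) \left(-13\right) \left(1 - -312\right) = - 312 \left(1 + 312\right) = - 312 \cdot 313 = \left(-1\right) 97656 = -97656$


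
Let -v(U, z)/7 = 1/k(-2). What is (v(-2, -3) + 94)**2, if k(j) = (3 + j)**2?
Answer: 7569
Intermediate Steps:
v(U, z) = -7 (v(U, z) = -7/(3 - 2)**2 = -7/(1**2) = -7/1 = -7*1 = -7)
(v(-2, -3) + 94)**2 = (-7 + 94)**2 = 87**2 = 7569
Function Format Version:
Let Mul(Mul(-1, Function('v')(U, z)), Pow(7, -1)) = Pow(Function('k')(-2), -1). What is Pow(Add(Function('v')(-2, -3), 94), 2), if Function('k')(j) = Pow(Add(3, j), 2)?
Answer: 7569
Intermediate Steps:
Function('v')(U, z) = -7 (Function('v')(U, z) = Mul(-7, Pow(Pow(Add(3, -2), 2), -1)) = Mul(-7, Pow(Pow(1, 2), -1)) = Mul(-7, Pow(1, -1)) = Mul(-7, 1) = -7)
Pow(Add(Function('v')(-2, -3), 94), 2) = Pow(Add(-7, 94), 2) = Pow(87, 2) = 7569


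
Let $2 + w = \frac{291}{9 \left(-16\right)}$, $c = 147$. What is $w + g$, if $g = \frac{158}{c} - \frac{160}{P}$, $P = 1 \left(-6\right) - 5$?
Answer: $\frac{300101}{25872} \approx 11.599$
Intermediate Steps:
$P = -11$ ($P = -6 - 5 = -11$)
$g = \frac{25258}{1617}$ ($g = \frac{158}{147} - \frac{160}{-11} = 158 \cdot \frac{1}{147} - - \frac{160}{11} = \frac{158}{147} + \frac{160}{11} = \frac{25258}{1617} \approx 15.62$)
$w = - \frac{193}{48}$ ($w = -2 + \frac{291}{9 \left(-16\right)} = -2 + \frac{291}{-144} = -2 + 291 \left(- \frac{1}{144}\right) = -2 - \frac{97}{48} = - \frac{193}{48} \approx -4.0208$)
$w + g = - \frac{193}{48} + \frac{25258}{1617} = \frac{300101}{25872}$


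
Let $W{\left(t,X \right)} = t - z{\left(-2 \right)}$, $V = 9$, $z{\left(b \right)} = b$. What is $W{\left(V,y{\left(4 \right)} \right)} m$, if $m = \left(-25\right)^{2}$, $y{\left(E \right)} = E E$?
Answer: $6875$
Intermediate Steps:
$y{\left(E \right)} = E^{2}$
$W{\left(t,X \right)} = 2 + t$ ($W{\left(t,X \right)} = t - -2 = t + 2 = 2 + t$)
$m = 625$
$W{\left(V,y{\left(4 \right)} \right)} m = \left(2 + 9\right) 625 = 11 \cdot 625 = 6875$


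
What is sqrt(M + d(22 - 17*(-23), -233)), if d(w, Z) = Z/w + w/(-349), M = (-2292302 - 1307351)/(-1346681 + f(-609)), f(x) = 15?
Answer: sqrt(34868306836728499962170)/194104397242 ≈ 0.96201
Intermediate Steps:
M = 3599653/1346666 (M = (-2292302 - 1307351)/(-1346681 + 15) = -3599653/(-1346666) = -3599653*(-1/1346666) = 3599653/1346666 ≈ 2.6730)
d(w, Z) = -w/349 + Z/w (d(w, Z) = Z/w + w*(-1/349) = Z/w - w/349 = -w/349 + Z/w)
sqrt(M + d(22 - 17*(-23), -233)) = sqrt(3599653/1346666 + (-(22 - 17*(-23))/349 - 233/(22 - 17*(-23)))) = sqrt(3599653/1346666 + (-(22 + 391)/349 - 233/(22 + 391))) = sqrt(3599653/1346666 + (-1/349*413 - 233/413)) = sqrt(3599653/1346666 + (-413/349 - 233*1/413)) = sqrt(3599653/1346666 + (-413/349 - 233/413)) = sqrt(3599653/1346666 - 251886/144137) = sqrt(179636872385/194104397242) = sqrt(34868306836728499962170)/194104397242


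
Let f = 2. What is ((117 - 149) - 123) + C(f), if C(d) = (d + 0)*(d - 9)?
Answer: -169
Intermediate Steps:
C(d) = d*(-9 + d)
((117 - 149) - 123) + C(f) = ((117 - 149) - 123) + 2*(-9 + 2) = (-32 - 123) + 2*(-7) = -155 - 14 = -169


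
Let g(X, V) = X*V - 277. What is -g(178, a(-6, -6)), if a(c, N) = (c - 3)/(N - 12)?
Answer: 188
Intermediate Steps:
a(c, N) = (-3 + c)/(-12 + N)
g(X, V) = -277 + V*X (g(X, V) = V*X - 277 = -277 + V*X)
-g(178, a(-6, -6)) = -(-277 + ((-3 - 6)/(-12 - 6))*178) = -(-277 + (-9/(-18))*178) = -(-277 - 1/18*(-9)*178) = -(-277 + (½)*178) = -(-277 + 89) = -1*(-188) = 188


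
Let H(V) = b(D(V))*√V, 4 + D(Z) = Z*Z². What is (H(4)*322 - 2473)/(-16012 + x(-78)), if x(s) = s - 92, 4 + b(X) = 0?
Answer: 561/1798 ≈ 0.31201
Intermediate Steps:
D(Z) = -4 + Z³ (D(Z) = -4 + Z*Z² = -4 + Z³)
b(X) = -4 (b(X) = -4 + 0 = -4)
H(V) = -4*√V
x(s) = -92 + s
(H(4)*322 - 2473)/(-16012 + x(-78)) = (-4*√4*322 - 2473)/(-16012 + (-92 - 78)) = (-4*2*322 - 2473)/(-16012 - 170) = (-8*322 - 2473)/(-16182) = (-2576 - 2473)*(-1/16182) = -5049*(-1/16182) = 561/1798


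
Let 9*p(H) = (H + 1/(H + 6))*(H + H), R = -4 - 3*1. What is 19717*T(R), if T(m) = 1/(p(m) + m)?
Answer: 177453/49 ≈ 3621.5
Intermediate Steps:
R = -7 (R = -4 - 3 = -7)
p(H) = 2*H*(H + 1/(6 + H))/9 (p(H) = ((H + 1/(H + 6))*(H + H))/9 = ((H + 1/(6 + H))*(2*H))/9 = (2*H*(H + 1/(6 + H)))/9 = 2*H*(H + 1/(6 + H))/9)
T(m) = 1/(m + 2*m*(1 + m² + 6*m)/(9*(6 + m))) (T(m) = 1/(2*m*(1 + m² + 6*m)/(9*(6 + m)) + m) = 1/(m + 2*m*(1 + m² + 6*m)/(9*(6 + m))))
19717*T(R) = 19717*(9*(6 - 7)/(-7*(56 + 2*(-7)² + 21*(-7)))) = 19717*(9*(-⅐)*(-1)/(56 + 2*49 - 147)) = 19717*(9*(-⅐)*(-1)/(56 + 98 - 147)) = 19717*(9*(-⅐)*(-1)/7) = 19717*(9*(-⅐)*(⅐)*(-1)) = 19717*(9/49) = 177453/49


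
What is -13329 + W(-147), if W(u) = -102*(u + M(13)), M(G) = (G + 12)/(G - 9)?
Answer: 2055/2 ≈ 1027.5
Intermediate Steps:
M(G) = (12 + G)/(-9 + G)
W(u) = -1275/2 - 102*u (W(u) = -102*(u + (12 + 13)/(-9 + 13)) = -102*(u + 25/4) = -102*(25/4 + u) = -1275/2 - 102*u)
-13329 + W(-147) = -13329 + (-1275/2 - 102*(-147)) = -13329 + (-1275/2 + 14994) = -13329 + 28713/2 = 2055/2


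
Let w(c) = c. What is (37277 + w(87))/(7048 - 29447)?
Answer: -37364/22399 ≈ -1.6681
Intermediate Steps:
(37277 + w(87))/(7048 - 29447) = (37277 + 87)/(7048 - 29447) = 37364/(-22399) = 37364*(-1/22399) = -37364/22399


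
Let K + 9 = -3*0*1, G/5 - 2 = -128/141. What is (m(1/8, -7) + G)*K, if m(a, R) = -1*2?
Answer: -1464/47 ≈ -31.149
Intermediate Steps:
m(a, R) = -2
G = 770/141 (G = 10 + 5*(-128/141) = 10 - 640/141 = 770/141 ≈ 5.4610)
K = -9 (K = -9 - 3*0*1 = -9 + 0*1 = -9 + 0 = -9)
(m(1/8, -7) + G)*K = (-2 + 770/141)*(-9) = (488/141)*(-9) = -1464/47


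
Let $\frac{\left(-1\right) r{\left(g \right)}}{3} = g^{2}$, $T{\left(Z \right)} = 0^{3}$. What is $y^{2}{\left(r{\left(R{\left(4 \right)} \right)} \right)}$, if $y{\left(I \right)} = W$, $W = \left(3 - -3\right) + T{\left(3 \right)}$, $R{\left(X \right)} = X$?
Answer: $36$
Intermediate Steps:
$T{\left(Z \right)} = 0$
$r{\left(g \right)} = - 3 g^{2}$
$W = 6$ ($W = \left(3 - -3\right) + 0 = \left(3 + 3\right) + 0 = 6 + 0 = 6$)
$y{\left(I \right)} = 6$
$y^{2}{\left(r{\left(R{\left(4 \right)} \right)} \right)} = 6^{2} = 36$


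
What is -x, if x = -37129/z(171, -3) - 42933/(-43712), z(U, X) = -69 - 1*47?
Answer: -406990769/1267648 ≈ -321.06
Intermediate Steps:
z(U, X) = -116 (z(U, X) = -69 - 47 = -116)
x = 406990769/1267648 (x = -37129/(-116) - 42933/(-43712) = -37129*(-1/116) - 42933*(-1/43712) = 37129/116 + 42933/43712 = 406990769/1267648 ≈ 321.06)
-x = -1*406990769/1267648 = -406990769/1267648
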